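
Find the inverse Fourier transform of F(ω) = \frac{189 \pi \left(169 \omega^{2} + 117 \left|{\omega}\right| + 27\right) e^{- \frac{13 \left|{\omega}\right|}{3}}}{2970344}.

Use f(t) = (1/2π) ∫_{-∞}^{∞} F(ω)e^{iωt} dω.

f(t) = \frac{7}{\left(t^{2} + \frac{169}{9}\right)^{3}}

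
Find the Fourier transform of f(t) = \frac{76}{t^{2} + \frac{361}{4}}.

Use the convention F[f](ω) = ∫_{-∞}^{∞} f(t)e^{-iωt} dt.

F(ω) = 8 \pi e^{- \frac{19 \left|{\omega}\right|}{2}}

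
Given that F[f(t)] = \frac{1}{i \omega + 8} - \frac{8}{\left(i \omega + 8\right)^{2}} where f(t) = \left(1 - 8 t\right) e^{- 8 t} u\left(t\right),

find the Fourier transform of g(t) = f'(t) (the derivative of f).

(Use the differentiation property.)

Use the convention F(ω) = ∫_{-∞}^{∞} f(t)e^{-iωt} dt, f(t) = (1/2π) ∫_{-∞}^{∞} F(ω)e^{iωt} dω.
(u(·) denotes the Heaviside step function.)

F[g](ω) = \frac{\omega^{2}}{\omega^{2} - 16 i \omega - 64}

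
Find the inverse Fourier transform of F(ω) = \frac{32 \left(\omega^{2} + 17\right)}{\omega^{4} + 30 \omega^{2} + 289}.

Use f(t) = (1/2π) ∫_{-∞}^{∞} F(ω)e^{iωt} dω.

f(t) = 4 e^{- 4 \left|{t}\right|} \cos{\left(\left|{t}\right| \right)}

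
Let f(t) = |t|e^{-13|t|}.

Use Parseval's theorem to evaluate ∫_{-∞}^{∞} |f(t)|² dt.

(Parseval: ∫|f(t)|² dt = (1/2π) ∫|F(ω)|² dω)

∫|f(t)|² dt = \frac{1}{4394}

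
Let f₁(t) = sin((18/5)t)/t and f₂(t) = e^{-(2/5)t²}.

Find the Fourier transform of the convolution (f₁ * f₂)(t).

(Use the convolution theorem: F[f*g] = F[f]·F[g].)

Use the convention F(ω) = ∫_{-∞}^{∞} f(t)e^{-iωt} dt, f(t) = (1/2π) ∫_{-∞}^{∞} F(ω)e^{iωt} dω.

F[f₁*f₂](ω) = \begin{cases} \frac{\sqrt{10} \pi^{\frac{3}{2}} e^{- \frac{5 \omega^{2}}{8}}}{2} & \text{for}\: \omega > - \frac{18}{5} \wedge \omega < \frac{18}{5} \\0 & \text{otherwise} \end{cases}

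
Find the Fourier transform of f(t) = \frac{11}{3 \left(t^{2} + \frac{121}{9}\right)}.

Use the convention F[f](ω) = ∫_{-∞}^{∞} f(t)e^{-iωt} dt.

F(ω) = \pi e^{- \frac{11 \left|{\omega}\right|}{3}}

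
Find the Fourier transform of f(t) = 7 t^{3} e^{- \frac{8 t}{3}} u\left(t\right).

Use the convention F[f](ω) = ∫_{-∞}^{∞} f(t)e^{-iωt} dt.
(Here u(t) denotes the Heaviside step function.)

F(ω) = \frac{3402}{\left(3 i \omega + 8\right)^{4}}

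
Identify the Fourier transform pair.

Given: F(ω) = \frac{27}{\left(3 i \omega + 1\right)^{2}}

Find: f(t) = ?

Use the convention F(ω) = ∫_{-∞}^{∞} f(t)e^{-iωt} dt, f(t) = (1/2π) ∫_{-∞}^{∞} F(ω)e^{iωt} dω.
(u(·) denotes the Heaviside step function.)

f(t) = 3 t e^{- \frac{t}{3}} u\left(t\right)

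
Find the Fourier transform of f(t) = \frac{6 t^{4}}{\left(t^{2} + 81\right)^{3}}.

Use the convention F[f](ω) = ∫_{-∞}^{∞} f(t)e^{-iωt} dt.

F(ω) = \frac{\pi \left(27 \omega^{2} - 15 \left|{\omega}\right| + 1\right) e^{- 9 \left|{\omega}\right|}}{4}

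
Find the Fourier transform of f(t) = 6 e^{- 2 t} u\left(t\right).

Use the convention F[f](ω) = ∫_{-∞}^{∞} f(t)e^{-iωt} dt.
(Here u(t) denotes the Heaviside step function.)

F(ω) = \frac{6}{i \omega + 2}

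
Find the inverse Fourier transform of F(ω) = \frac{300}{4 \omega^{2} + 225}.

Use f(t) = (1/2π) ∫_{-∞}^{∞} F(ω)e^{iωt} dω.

f(t) = 5 e^{- \frac{15 \left|{t}\right|}{2}}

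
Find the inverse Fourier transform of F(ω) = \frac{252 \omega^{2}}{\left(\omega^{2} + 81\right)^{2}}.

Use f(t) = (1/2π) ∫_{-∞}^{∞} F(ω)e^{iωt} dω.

f(t) = 7 \left(1 - 9 \left|{t}\right|\right) e^{- 9 \left|{t}\right|}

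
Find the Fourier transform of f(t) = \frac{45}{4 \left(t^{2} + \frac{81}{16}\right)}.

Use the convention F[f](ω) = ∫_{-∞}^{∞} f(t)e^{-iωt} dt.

F(ω) = 5 \pi e^{- \frac{9 \left|{\omega}\right|}{4}}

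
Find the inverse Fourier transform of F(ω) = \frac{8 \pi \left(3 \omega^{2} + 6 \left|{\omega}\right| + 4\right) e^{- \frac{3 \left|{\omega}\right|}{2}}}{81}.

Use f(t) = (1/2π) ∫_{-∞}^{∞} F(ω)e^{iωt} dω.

f(t) = \frac{8}{\left(t^{2} + \frac{9}{4}\right)^{3}}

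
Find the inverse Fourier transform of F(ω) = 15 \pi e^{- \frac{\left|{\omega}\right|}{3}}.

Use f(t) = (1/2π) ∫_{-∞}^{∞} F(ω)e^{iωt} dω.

f(t) = \frac{5}{t^{2} + \frac{1}{9}}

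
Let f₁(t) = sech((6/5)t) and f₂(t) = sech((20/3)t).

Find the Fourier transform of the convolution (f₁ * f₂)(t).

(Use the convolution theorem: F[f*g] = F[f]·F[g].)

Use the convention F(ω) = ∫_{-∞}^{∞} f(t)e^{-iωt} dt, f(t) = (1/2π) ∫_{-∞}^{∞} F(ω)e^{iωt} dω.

F[f₁*f₂](ω) = \frac{\pi^{2}}{8 \cosh{\left(\frac{3 \pi \omega}{40} \right)} \cosh{\left(\frac{5 \pi \omega}{12} \right)}}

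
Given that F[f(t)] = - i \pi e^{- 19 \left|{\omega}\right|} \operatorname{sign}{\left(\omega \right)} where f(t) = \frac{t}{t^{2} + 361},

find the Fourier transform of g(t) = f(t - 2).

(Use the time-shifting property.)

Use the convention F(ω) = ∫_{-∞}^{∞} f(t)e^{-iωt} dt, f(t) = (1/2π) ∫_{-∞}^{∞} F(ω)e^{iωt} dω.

F[g](ω) = - i \pi e^{- 2 i \omega} e^{- 19 \left|{\omega}\right|} \operatorname{sign}{\left(\omega \right)}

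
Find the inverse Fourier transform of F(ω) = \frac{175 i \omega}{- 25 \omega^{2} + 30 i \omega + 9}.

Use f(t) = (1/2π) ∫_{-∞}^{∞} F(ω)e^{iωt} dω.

f(t) = 7 \left(1 - \frac{3 t}{5}\right) e^{- \frac{3 t}{5}} u\left(t\right)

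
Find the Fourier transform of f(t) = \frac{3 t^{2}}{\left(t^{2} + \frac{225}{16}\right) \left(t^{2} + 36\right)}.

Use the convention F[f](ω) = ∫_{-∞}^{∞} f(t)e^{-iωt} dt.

F(ω) = \frac{32 \pi e^{- 6 \left|{\omega}\right|}}{39} - \frac{20 \pi e^{- \frac{15 \left|{\omega}\right|}{4}}}{39}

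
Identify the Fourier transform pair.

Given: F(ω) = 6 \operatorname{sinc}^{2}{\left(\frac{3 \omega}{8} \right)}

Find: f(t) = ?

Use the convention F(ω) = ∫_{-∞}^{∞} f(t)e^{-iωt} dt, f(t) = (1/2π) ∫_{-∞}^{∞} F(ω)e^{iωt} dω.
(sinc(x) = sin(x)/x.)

f(t) = 8 \left(\begin{cases} 1 - \frac{4 \left|{t}\right|}{3} & \text{for}\: \left|{t}\right| < \frac{3}{4} \\0 & \text{otherwise} \end{cases}\right)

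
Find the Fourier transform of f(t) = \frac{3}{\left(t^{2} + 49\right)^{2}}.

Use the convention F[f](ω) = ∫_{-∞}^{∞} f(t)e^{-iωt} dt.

F(ω) = \frac{3 \pi \left(7 \left|{\omega}\right| + 1\right) e^{- 7 \left|{\omega}\right|}}{686}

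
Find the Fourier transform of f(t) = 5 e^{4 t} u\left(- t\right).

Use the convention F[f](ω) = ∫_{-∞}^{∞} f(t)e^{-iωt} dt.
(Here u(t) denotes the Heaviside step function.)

F(ω) = - \frac{5}{i \omega - 4}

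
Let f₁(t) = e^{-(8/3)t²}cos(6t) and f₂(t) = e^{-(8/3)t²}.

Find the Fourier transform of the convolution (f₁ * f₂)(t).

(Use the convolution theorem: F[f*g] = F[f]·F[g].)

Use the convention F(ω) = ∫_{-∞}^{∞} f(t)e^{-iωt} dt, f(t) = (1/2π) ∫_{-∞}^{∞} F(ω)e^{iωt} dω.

F[f₁*f₂](ω) = \frac{3 \pi \left(e^{\frac{9 \omega}{4}} + 1\right) e^{- \frac{3 \omega^{2}}{16} - \frac{9 \omega}{8} - \frac{27}{8}}}{16}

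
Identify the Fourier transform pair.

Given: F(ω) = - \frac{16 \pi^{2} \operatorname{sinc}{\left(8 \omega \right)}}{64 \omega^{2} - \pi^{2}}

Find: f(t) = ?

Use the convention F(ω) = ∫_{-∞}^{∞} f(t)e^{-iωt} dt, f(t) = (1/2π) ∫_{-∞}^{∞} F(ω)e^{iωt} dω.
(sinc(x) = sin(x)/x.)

f(t) = 2 \left(\begin{cases} \cos^{2}{\left(\frac{\pi t}{16} \right)} & \text{for}\: \left|{t}\right| < 8 \\0 & \text{otherwise} \end{cases}\right)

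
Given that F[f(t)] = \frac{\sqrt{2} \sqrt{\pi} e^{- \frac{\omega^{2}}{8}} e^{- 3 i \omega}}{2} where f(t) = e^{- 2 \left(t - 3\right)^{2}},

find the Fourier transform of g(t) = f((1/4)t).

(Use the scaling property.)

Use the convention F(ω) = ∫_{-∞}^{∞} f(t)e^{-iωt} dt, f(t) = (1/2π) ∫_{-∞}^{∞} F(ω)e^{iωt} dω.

F[g](ω) = 2 \sqrt{2} \sqrt{\pi} e^{- 2 \omega \left(\omega + 6 i\right)}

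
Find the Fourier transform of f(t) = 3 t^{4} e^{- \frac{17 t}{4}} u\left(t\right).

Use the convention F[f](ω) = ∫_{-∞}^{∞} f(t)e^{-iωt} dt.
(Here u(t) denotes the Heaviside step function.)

F(ω) = \frac{73728}{\left(4 i \omega + 17\right)^{5}}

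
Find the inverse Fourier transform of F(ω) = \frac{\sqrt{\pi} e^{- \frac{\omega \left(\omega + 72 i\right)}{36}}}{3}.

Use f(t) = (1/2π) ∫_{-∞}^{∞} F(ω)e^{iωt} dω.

f(t) = e^{- 9 \left(t - 2\right)^{2}}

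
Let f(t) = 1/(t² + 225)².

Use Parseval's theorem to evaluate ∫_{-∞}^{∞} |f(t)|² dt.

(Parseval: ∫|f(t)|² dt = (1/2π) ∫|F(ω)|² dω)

∫|f(t)|² dt = \frac{\pi}{546750000}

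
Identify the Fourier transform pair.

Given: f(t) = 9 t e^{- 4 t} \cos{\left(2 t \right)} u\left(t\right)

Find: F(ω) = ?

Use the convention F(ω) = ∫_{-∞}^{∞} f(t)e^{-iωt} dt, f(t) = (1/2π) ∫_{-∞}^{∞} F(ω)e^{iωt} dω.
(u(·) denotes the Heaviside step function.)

F(ω) = \frac{9 \left(\left(i \omega + 4\right)^{2} - 4\right)}{\left(\left(i \omega + 4\right)^{2} + 4\right)^{2}}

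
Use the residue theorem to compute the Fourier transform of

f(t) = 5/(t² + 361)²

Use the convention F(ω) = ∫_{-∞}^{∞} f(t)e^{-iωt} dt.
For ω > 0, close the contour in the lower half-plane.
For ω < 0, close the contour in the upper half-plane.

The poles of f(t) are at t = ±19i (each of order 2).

Let g(z) = f(z)e^{-iωz}; for large |z| the factor e^{-iωz} decays in the lower half-plane when ω > 0 and in the upper half-plane when ω < 0.

Case ω > 0 (lower half-plane, clockwise contour ⇒ F(ω) = -2πi·ΣRes):
  Res_{z = - 19 i} g(z) = \frac{5 i \left(19 \omega + 1\right) e^{- 19 \omega}}{27436} (pole of order 2)
  F(ω) = -2πi·ΣRes = \frac{5 \pi \left(19 \omega + 1\right) e^{- 19 \omega}}{13718}

Case ω < 0 (upper half-plane, counterclockwise contour ⇒ F(ω) = +2πi·ΣRes):
  Res_{z = 19 i} g(z) = \frac{5 i \left(19 \omega - 1\right) e^{19 \omega}}{27436} (pole of order 2)
  F(ω) = 2πi·ΣRes = \frac{5 \pi \left(1 - 19 \omega\right) e^{19 \omega}}{13718}

Both cases combine into a single formula in |ω|:

F(ω) = \frac{5 \pi \left(19 \left|{\omega}\right| + 1\right) e^{- 19 \left|{\omega}\right|}}{13718}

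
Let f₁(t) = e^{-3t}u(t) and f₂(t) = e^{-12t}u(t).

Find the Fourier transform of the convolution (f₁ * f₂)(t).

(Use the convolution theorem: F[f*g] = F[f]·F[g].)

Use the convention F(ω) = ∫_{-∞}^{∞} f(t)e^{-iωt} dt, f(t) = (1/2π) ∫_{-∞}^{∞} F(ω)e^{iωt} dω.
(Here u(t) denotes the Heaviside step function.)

F[f₁*f₂](ω) = \frac{1}{\left(i \omega + 3\right) \left(i \omega + 12\right)}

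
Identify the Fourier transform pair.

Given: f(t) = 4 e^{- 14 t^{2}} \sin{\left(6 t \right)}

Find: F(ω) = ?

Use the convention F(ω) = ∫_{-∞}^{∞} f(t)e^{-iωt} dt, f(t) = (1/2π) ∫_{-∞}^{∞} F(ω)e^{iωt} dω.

F(ω) = \frac{\sqrt{14} i \sqrt{\pi} \left(1 - e^{\frac{3 \omega}{7}}\right) e^{- \frac{\omega^{2}}{56} - \frac{3 \omega}{14} - \frac{9}{14}}}{7}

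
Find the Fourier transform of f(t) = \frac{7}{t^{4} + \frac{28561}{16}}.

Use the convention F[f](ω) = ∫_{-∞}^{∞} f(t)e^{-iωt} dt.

F(ω) = \frac{56 \pi e^{- \frac{13 \sqrt{2} \left|{\omega}\right|}{4}} \sin{\left(\frac{13 \sqrt{2} \left|{\omega}\right|}{4} + \frac{\pi}{4} \right)}}{2197}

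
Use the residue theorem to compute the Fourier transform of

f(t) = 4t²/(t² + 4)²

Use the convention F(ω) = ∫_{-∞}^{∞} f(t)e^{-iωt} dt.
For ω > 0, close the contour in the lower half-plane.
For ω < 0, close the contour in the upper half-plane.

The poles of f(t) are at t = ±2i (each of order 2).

Let g(z) = f(z)e^{-iωz}; for large |z| the factor e^{-iωz} decays in the lower half-plane when ω > 0 and in the upper half-plane when ω < 0.

Case ω > 0 (lower half-plane, clockwise contour ⇒ F(ω) = -2πi·ΣRes):
  Res_{z = - 2 i} g(z) = i \left(\frac{1}{2} - \omega\right) e^{- 2 \omega} (pole of order 2)
  F(ω) = -2πi·ΣRes = \pi \left(1 - 2 \omega\right) e^{- 2 \omega}

Case ω < 0 (upper half-plane, counterclockwise contour ⇒ F(ω) = +2πi·ΣRes):
  Res_{z = 2 i} g(z) = i \left(- \omega - \frac{1}{2}\right) e^{2 \omega} (pole of order 2)
  F(ω) = 2πi·ΣRes = \pi \left(2 \omega + 1\right) e^{2 \omega}

Both cases combine into a single formula in |ω|:

F(ω) = \pi \left(1 - 2 \left|{\omega}\right|\right) e^{- 2 \left|{\omega}\right|}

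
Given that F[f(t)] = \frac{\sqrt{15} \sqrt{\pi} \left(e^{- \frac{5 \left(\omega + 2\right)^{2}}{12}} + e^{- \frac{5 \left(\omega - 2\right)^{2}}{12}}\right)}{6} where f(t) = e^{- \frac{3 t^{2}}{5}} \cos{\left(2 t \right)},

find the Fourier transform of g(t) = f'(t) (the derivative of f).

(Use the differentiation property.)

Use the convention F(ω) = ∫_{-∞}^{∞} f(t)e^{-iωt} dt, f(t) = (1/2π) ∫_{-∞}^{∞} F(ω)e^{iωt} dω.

F[g](ω) = \frac{\sqrt{15} i \sqrt{\pi} \omega \left(e^{\frac{10 \omega}{3}} + 1\right) e^{- \frac{5 \omega^{2}}{12} - \frac{5 \omega}{3} - \frac{5}{3}}}{6}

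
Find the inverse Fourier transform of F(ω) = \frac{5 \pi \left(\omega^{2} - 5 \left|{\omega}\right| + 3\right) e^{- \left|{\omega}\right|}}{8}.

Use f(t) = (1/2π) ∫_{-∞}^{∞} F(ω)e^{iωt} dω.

f(t) = \frac{5 t^{4}}{\left(t^{2} + 1\right)^{3}}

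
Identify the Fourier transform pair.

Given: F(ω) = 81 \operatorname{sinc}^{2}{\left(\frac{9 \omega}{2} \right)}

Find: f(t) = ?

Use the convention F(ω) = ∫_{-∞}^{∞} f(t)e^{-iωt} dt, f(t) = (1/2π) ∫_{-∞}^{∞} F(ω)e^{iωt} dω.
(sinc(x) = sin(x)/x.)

f(t) = 9 \left(\begin{cases} 1 - \frac{\left|{t}\right|}{9} & \text{for}\: \left|{t}\right| < 9 \\0 & \text{otherwise} \end{cases}\right)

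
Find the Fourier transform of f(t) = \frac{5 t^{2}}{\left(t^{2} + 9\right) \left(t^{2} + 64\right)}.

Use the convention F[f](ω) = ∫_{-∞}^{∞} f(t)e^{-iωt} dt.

F(ω) = \frac{\pi \left(8 - 3 e^{5 \left|{\omega}\right|}\right) e^{- 8 \left|{\omega}\right|}}{11}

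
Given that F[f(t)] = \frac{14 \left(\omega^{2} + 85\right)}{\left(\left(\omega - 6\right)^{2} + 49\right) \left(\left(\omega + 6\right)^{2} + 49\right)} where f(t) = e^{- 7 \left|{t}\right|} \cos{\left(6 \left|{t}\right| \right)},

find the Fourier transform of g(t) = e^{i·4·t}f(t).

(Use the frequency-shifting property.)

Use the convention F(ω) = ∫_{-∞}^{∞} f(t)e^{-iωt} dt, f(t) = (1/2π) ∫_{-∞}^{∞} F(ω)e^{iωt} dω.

F[g](ω) = \frac{14 \left(\left(\omega - 4\right)^{2} + 85\right)}{\left(\left(\omega - 10\right)^{2} + 49\right) \left(\left(\omega + 2\right)^{2} + 49\right)}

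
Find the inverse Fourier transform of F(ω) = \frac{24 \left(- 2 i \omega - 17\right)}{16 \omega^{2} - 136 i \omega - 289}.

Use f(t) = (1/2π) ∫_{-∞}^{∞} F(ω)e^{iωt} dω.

f(t) = 3 \left(\frac{17 t}{4} + 1\right) e^{- \frac{17 t}{4}} u\left(t\right)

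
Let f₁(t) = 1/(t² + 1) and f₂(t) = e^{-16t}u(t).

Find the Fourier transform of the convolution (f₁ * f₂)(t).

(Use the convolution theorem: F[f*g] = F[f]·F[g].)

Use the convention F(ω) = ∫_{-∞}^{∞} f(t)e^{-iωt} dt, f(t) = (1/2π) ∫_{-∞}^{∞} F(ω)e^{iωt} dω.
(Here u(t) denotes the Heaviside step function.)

F[f₁*f₂](ω) = \frac{\pi e^{- \left|{\omega}\right|}}{i \omega + 16}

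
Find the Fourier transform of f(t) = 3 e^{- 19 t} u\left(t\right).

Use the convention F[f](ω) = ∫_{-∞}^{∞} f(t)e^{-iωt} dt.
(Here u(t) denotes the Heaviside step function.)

F(ω) = \frac{3}{i \omega + 19}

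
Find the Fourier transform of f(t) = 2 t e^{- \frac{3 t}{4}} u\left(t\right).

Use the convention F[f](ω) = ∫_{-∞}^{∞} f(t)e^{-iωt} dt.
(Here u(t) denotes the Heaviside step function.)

F(ω) = \frac{32}{\left(4 i \omega + 3\right)^{2}}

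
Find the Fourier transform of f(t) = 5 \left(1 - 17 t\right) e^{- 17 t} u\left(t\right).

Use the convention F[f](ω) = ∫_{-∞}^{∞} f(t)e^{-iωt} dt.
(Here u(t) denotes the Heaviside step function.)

F(ω) = \frac{5 i \omega}{- \omega^{2} + 34 i \omega + 289}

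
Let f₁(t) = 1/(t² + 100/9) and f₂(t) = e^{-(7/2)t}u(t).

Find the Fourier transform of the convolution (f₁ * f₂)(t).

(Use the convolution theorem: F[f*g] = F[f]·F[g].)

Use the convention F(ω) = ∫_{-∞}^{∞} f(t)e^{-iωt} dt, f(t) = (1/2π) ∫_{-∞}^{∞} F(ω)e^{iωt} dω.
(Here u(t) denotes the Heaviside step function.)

F[f₁*f₂](ω) = \frac{3 \pi e^{- \frac{10 \left|{\omega}\right|}{3}}}{5 \left(2 i \omega + 7\right)}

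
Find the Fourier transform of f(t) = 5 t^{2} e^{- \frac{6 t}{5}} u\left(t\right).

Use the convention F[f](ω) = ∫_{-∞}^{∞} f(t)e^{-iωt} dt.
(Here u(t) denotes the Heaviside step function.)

F(ω) = \frac{1250}{\left(5 i \omega + 6\right)^{3}}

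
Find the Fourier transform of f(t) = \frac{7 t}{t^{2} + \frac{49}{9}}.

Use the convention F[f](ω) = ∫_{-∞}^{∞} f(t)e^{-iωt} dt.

F(ω) = - 7 i \pi e^{- \frac{7 \left|{\omega}\right|}{3}} \operatorname{sign}{\left(\omega \right)}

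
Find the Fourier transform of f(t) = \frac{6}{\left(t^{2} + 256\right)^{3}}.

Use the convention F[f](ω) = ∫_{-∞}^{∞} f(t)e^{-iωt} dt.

F(ω) = \frac{3 \pi \left(256 \omega^{2} + 48 \left|{\omega}\right| + 3\right) e^{- 16 \left|{\omega}\right|}}{4194304}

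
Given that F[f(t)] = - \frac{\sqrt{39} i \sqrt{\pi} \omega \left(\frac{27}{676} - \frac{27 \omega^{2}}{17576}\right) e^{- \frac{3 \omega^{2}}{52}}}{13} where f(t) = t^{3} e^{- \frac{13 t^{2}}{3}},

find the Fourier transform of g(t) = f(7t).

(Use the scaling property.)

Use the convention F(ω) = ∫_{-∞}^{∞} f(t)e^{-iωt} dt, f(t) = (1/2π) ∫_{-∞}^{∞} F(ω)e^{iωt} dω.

F[g](ω) = \frac{27 \sqrt{39} i \sqrt{\pi} \omega \left(\omega^{2} - 1274\right) e^{- \frac{3 \omega^{2}}{2548}}}{548599688}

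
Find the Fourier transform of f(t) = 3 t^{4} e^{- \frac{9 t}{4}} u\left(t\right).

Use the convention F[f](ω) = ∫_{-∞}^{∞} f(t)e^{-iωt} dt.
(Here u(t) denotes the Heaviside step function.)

F(ω) = \frac{73728}{\left(4 i \omega + 9\right)^{5}}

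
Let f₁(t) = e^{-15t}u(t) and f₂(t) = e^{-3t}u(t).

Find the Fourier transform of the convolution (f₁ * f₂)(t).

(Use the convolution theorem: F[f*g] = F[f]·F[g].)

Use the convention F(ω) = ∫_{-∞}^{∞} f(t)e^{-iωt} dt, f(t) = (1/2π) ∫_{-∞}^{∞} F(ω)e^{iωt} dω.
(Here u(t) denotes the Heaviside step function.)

F[f₁*f₂](ω) = \frac{1}{\left(i \omega + 3\right) \left(i \omega + 15\right)}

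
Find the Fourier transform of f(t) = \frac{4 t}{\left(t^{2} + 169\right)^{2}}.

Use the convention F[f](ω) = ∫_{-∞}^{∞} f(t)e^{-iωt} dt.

F(ω) = - \frac{2 i \pi \omega e^{- 13 \left|{\omega}\right|}}{13}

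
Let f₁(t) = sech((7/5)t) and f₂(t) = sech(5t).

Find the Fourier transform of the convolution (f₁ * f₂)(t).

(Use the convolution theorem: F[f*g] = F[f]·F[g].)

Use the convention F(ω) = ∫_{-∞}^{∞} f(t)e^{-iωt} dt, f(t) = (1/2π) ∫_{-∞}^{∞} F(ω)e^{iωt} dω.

F[f₁*f₂](ω) = \frac{\pi^{2}}{7 \cosh{\left(\frac{\pi \omega}{10} \right)} \cosh{\left(\frac{5 \pi \omega}{14} \right)}}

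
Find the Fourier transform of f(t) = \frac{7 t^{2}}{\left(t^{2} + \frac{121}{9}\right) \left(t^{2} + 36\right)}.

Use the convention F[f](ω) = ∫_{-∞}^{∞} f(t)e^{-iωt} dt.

F(ω) = \frac{54 \pi e^{- 6 \left|{\omega}\right|}}{29} - \frac{33 \pi e^{- \frac{11 \left|{\omega}\right|}{3}}}{29}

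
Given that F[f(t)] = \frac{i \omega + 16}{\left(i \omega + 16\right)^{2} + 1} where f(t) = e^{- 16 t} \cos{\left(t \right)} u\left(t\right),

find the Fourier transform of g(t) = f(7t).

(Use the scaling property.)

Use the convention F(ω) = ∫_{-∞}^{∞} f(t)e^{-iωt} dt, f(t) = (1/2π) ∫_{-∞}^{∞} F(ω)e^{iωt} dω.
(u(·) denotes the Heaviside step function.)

F[g](ω) = \frac{i \omega + 112}{\left(i \omega + 112\right)^{2} + 49}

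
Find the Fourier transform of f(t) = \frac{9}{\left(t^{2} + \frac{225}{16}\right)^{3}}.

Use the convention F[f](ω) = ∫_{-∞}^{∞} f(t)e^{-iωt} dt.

F(ω) = \frac{8 \pi \left(75 \omega^{2} + 60 \left|{\omega}\right| + 16\right) e^{- \frac{15 \left|{\omega}\right|}{4}}}{28125}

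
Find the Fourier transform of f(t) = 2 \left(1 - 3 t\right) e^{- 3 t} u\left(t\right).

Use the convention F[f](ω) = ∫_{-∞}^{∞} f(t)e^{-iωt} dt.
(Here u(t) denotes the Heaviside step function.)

F(ω) = \frac{2 i \omega}{- \omega^{2} + 6 i \omega + 9}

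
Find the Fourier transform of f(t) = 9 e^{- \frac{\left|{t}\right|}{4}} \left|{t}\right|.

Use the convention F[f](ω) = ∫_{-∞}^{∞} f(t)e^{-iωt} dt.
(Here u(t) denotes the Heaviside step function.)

F(ω) = \frac{288 \left(1 - 16 \omega^{2}\right)}{\left(16 \omega^{2} + 1\right)^{2}}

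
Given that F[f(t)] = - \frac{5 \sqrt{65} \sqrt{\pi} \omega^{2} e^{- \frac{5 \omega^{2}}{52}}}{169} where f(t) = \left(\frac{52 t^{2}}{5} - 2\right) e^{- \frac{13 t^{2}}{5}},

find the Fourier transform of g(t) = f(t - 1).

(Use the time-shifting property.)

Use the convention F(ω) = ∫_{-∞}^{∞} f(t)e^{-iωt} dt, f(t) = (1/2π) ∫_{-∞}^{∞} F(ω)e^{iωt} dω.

F[g](ω) = - \frac{5 \sqrt{65} \sqrt{\pi} \omega^{2} e^{- \omega \left(\frac{5 \omega}{52} + i\right)}}{169}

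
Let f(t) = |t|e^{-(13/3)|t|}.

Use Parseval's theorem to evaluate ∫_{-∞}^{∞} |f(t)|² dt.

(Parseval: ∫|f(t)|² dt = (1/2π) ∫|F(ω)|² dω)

∫|f(t)|² dt = \frac{27}{4394}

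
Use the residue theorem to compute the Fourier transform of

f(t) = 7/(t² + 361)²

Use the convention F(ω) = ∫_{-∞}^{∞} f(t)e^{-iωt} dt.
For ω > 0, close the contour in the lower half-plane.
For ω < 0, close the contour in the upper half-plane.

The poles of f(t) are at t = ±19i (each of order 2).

Let g(z) = f(z)e^{-iωz}; for large |z| the factor e^{-iωz} decays in the lower half-plane when ω > 0 and in the upper half-plane when ω < 0.

Case ω > 0 (lower half-plane, clockwise contour ⇒ F(ω) = -2πi·ΣRes):
  Res_{z = - 19 i} g(z) = \frac{7 i \left(19 \omega + 1\right) e^{- 19 \omega}}{27436} (pole of order 2)
  F(ω) = -2πi·ΣRes = \frac{7 \pi \left(19 \omega + 1\right) e^{- 19 \omega}}{13718}

Case ω < 0 (upper half-plane, counterclockwise contour ⇒ F(ω) = +2πi·ΣRes):
  Res_{z = 19 i} g(z) = \frac{7 i \left(19 \omega - 1\right) e^{19 \omega}}{27436} (pole of order 2)
  F(ω) = 2πi·ΣRes = \frac{7 \pi \left(1 - 19 \omega\right) e^{19 \omega}}{13718}

Both cases combine into a single formula in |ω|:

F(ω) = \frac{7 \pi \left(19 \left|{\omega}\right| + 1\right) e^{- 19 \left|{\omega}\right|}}{13718}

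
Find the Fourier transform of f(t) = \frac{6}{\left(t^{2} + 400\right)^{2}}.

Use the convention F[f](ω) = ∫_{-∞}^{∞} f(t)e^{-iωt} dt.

F(ω) = \frac{3 \pi \left(20 \left|{\omega}\right| + 1\right) e^{- 20 \left|{\omega}\right|}}{8000}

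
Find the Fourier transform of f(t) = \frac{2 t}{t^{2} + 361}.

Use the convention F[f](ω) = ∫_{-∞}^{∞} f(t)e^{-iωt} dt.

F(ω) = - 2 i \pi e^{- 19 \left|{\omega}\right|} \operatorname{sign}{\left(\omega \right)}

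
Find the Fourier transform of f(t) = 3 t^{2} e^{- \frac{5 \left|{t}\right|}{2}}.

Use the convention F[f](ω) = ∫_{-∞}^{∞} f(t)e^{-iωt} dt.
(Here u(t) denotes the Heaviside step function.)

F(ω) = \frac{480 \left(25 - 12 \omega^{2}\right)}{\left(4 \omega^{2} + 25\right)^{3}}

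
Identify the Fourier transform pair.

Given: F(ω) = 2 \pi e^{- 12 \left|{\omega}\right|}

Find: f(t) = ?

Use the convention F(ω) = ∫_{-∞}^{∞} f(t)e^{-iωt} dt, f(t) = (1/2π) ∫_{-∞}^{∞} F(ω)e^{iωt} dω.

f(t) = \frac{24}{t^{2} + 144}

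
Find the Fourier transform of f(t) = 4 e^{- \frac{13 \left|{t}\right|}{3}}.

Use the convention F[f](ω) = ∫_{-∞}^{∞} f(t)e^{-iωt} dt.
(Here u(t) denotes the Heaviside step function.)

F(ω) = \frac{312}{9 \omega^{2} + 169}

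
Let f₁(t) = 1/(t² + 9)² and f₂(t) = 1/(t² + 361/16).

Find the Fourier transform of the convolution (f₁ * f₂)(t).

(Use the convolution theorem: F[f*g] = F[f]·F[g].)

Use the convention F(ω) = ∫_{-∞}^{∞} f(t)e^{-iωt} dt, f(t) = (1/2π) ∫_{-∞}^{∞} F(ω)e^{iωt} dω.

F[f₁*f₂](ω) = \frac{2 \pi^{2} \left(3 \left|{\omega}\right| + 1\right) e^{- \frac{31 \left|{\omega}\right|}{4}}}{513}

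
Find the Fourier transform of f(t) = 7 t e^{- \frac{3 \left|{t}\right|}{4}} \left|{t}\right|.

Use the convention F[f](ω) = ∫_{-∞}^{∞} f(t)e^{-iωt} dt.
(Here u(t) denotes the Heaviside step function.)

F(ω) = \frac{7168 i \omega \left(16 \omega^{2} - 27\right)}{\left(16 \omega^{2} + 9\right)^{3}}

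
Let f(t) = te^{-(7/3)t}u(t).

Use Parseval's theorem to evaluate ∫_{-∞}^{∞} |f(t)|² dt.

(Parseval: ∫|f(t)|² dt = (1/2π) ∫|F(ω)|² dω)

∫|f(t)|² dt = \frac{27}{1372}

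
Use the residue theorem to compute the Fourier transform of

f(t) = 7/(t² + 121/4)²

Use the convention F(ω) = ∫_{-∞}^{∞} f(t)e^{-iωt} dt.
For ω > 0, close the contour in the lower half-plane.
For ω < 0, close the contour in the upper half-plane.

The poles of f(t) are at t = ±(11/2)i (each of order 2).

Let g(z) = f(z)e^{-iωz}; for large |z| the factor e^{-iωz} decays in the lower half-plane when ω > 0 and in the upper half-plane when ω < 0.

Case ω > 0 (lower half-plane, clockwise contour ⇒ F(ω) = -2πi·ΣRes):
  Res_{z = - \frac{11 i}{2}} g(z) = \frac{7 i \left(11 \omega + 2\right) e^{- \frac{11 \omega}{2}}}{1331} (pole of order 2)
  F(ω) = -2πi·ΣRes = \frac{14 \pi \left(11 \omega + 2\right) e^{- \frac{11 \omega}{2}}}{1331}

Case ω < 0 (upper half-plane, counterclockwise contour ⇒ F(ω) = +2πi·ΣRes):
  Res_{z = \frac{11 i}{2}} g(z) = \frac{7 i \left(11 \omega - 2\right) e^{\frac{11 \omega}{2}}}{1331} (pole of order 2)
  F(ω) = 2πi·ΣRes = \frac{14 \pi \left(2 - 11 \omega\right) e^{\frac{11 \omega}{2}}}{1331}

Both cases combine into a single formula in |ω|:

F(ω) = \frac{14 \pi \left(11 \left|{\omega}\right| + 2\right) e^{- \frac{11 \left|{\omega}\right|}{2}}}{1331}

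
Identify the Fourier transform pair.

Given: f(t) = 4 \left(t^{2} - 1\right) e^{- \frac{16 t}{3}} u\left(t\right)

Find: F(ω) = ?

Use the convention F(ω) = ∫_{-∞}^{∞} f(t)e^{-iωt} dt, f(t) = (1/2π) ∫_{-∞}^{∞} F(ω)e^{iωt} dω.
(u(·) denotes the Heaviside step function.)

F(ω) = \frac{12 \left(54 i \omega - \left(3 i \omega + 16\right)^{3} + 288\right)}{\left(3 i \omega + 16\right)^{4}}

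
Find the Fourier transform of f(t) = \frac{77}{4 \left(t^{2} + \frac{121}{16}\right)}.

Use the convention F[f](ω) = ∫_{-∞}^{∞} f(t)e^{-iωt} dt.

F(ω) = 7 \pi e^{- \frac{11 \left|{\omega}\right|}{4}}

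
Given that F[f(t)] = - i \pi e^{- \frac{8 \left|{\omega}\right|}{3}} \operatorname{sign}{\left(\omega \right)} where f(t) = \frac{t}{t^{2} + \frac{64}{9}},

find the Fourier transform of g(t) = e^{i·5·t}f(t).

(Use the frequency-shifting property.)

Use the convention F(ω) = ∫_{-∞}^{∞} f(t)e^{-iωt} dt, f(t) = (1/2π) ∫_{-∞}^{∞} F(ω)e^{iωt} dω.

F[g](ω) = - i \pi e^{- \frac{8 \left|{\omega - 5}\right|}{3}} \operatorname{sign}{\left(\omega - 5 \right)}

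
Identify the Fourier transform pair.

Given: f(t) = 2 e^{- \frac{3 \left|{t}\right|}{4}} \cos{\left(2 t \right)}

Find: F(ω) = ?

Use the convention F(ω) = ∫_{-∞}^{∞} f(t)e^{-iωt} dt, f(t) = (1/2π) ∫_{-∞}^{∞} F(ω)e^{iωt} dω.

F(ω) = \frac{48 \left(16 \omega^{2} + 73\right)}{256 \omega^{4} - 1760 \omega^{2} + 5329}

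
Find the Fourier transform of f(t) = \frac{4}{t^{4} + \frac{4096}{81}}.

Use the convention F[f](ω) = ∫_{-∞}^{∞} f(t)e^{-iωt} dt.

F(ω) = \frac{27 \pi e^{- \frac{4 \sqrt{2} \left|{\omega}\right|}{3}} \sin{\left(\frac{4 \sqrt{2} \left|{\omega}\right|}{3} + \frac{\pi}{4} \right)}}{128}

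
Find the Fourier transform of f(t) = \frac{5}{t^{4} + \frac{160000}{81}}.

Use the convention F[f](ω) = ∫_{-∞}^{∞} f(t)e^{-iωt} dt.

F(ω) = \frac{27 \pi e^{- \frac{10 \sqrt{2} \left|{\omega}\right|}{3}} \sin{\left(\frac{10 \sqrt{2} \left|{\omega}\right|}{3} + \frac{\pi}{4} \right)}}{1600}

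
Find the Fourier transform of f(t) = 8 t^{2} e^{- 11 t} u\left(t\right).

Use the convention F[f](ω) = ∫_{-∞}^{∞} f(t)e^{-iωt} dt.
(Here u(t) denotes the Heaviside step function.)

F(ω) = \frac{16}{\left(i \omega + 11\right)^{3}}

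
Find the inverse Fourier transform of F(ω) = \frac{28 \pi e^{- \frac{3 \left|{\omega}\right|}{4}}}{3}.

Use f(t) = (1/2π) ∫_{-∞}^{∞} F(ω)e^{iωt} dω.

f(t) = \frac{7}{t^{2} + \frac{9}{16}}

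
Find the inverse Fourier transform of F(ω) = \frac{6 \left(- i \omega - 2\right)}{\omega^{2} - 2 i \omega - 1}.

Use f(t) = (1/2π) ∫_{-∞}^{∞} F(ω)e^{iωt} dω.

f(t) = 6 \left(t + 1\right) e^{- t} u\left(t\right)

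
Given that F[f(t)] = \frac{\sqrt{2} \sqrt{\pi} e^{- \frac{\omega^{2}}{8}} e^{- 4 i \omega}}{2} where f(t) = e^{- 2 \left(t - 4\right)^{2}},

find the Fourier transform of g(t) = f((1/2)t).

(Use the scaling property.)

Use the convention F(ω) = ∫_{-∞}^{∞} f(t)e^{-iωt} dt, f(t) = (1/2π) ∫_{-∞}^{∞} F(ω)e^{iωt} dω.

F[g](ω) = \sqrt{2} \sqrt{\pi} e^{- \frac{\omega \left(\omega + 16 i\right)}{2}}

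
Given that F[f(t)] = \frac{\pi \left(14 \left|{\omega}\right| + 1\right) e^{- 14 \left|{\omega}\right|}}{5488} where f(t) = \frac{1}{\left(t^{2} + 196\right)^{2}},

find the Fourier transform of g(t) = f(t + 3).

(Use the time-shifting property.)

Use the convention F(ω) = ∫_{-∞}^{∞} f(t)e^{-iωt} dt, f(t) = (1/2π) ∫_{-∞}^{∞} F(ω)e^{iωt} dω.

F[g](ω) = \frac{\pi \left(14 \left|{\omega}\right| + 1\right) e^{3 i \omega - 14 \left|{\omega}\right|}}{5488}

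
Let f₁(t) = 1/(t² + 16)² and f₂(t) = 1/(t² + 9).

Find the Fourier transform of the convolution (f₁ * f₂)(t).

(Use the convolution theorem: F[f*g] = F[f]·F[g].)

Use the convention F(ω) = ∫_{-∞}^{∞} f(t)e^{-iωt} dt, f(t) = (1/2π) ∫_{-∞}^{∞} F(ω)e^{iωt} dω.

F[f₁*f₂](ω) = \frac{\pi^{2} \left(4 \left|{\omega}\right| + 1\right) e^{- 7 \left|{\omega}\right|}}{384}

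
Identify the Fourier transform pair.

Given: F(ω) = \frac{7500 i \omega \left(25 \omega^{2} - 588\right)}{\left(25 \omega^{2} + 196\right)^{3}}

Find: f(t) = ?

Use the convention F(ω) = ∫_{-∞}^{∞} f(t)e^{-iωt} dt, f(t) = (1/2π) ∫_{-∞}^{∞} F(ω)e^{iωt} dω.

f(t) = 3 t e^{- \frac{14 \left|{t}\right|}{5}} \left|{t}\right|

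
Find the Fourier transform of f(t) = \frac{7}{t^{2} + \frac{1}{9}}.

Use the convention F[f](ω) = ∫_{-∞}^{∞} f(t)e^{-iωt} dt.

F(ω) = 21 \pi e^{- \frac{\left|{\omega}\right|}{3}}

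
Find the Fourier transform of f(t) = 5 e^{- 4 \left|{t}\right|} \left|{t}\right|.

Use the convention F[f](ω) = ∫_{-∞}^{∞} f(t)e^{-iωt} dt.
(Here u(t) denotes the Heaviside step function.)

F(ω) = \frac{10 \left(16 - \omega^{2}\right)}{\left(\omega^{2} + 16\right)^{2}}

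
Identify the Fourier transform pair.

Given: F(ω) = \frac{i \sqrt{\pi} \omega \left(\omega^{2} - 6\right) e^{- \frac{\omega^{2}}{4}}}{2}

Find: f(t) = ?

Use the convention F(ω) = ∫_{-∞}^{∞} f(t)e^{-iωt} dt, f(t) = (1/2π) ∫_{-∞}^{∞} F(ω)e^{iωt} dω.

f(t) = 4 t^{3} e^{- t^{2}}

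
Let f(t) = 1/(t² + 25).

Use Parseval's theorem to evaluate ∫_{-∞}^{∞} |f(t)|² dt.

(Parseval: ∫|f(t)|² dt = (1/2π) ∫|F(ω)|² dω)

∫|f(t)|² dt = \frac{\pi}{250}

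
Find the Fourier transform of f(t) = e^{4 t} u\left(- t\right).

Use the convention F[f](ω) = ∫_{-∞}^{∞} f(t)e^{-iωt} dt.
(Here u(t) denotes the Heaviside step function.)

F(ω) = \frac{i}{\omega + 4 i}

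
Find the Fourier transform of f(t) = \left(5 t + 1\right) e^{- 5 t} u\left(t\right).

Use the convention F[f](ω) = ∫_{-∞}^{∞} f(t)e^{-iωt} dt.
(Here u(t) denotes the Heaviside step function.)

F(ω) = \frac{- i \omega - 10}{\omega^{2} - 10 i \omega - 25}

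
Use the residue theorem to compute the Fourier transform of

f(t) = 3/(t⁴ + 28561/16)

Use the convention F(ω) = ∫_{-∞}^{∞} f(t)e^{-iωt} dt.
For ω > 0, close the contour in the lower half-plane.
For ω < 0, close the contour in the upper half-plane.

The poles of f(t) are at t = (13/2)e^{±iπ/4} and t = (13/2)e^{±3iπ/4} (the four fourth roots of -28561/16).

Let g(z) = f(z)e^{-iωz}; for large |z| the factor e^{-iωz} decays in the lower half-plane when ω > 0 and in the upper half-plane when ω < 0.

Case ω > 0 (lower half-plane, clockwise contour ⇒ F(ω) = -2πi·ΣRes):
  Res_{z = - \frac{13 \sqrt{2}}{4} - \frac{13 \sqrt{2} i}{4}} g(z) = \frac{3 \sqrt{2} \left(1 + i\right) e^{\frac{13 \sqrt{2} \omega \left(-1 + i\right)}{4}}}{2197}
  Res_{z = \frac{13 \sqrt{2}}{4} - \frac{13 \sqrt{2} i}{4}} g(z) = \frac{3 \sqrt{2} \left(-1 + i\right) e^{- \frac{13 \sqrt{2} \omega \left(1 + i\right)}{4}}}{2197}
  F(ω) = -2πi·ΣRes = \frac{6 \sqrt{2} \pi \left(\left(1 - i\right) e^{\frac{13 \sqrt{2} i \omega}{2}} + 1 + i\right) e^{- \frac{13 \sqrt{2} \omega \left(1 + i\right)}{4}}}{2197} = \frac{24 \pi e^{- \frac{13 \sqrt{2} \omega}{4}} \sin{\left(\frac{13 \sqrt{2} \omega}{4} + \frac{\pi}{4} \right)}}{2197}

Case ω < 0 (upper half-plane, counterclockwise contour ⇒ F(ω) = +2πi·ΣRes):
  Res_{z = \frac{13 \sqrt{2}}{4} + \frac{13 \sqrt{2} i}{4}} g(z) = - \frac{3 \sqrt{2} \left(1 + i\right) e^{\frac{13 \sqrt{2} \omega \left(1 - i\right)}{4}}}{2197}
  Res_{z = - \frac{13 \sqrt{2}}{4} + \frac{13 \sqrt{2} i}{4}} g(z) = \frac{3 \sqrt{2} \left(1 - i\right) e^{\frac{13 \sqrt{2} \omega \left(1 + i\right)}{4}}}{2197}
  F(ω) = 2πi·ΣRes = - \frac{6 \sqrt{2} i \pi \left(\left(1 + i\right) e^{\frac{13 \sqrt{2} \omega \left(1 - i\right)}{4}} - \left(1 - i\right) e^{\frac{13 \sqrt{2} \omega \left(1 + i\right)}{4}}\right)}{2197} = \frac{24 \pi e^{\frac{13 \sqrt{2} \omega}{4}} \cos{\left(\frac{13 \sqrt{2} \omega}{4} + \frac{\pi}{4} \right)}}{2197}

Both cases combine into a single formula in |ω|:

F(ω) = \frac{24 \pi e^{- \frac{13 \sqrt{2} \left|{\omega}\right|}{4}} \sin{\left(\frac{13 \sqrt{2} \left|{\omega}\right|}{4} + \frac{\pi}{4} \right)}}{2197}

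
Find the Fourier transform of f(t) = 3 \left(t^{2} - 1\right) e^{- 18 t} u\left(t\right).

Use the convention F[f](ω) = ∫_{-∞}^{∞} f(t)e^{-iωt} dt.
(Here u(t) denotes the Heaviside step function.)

F(ω) = \frac{3 \left(2 i \omega - \left(i \omega + 18\right)^{3} + 36\right)}{\left(i \omega + 18\right)^{4}}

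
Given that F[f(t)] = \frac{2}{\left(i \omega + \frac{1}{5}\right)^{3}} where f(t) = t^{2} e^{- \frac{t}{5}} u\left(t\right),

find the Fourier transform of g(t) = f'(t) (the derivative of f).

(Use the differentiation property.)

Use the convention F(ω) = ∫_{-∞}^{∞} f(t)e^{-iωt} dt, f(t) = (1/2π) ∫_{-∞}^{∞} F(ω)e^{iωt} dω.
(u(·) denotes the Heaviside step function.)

F[g](ω) = \frac{250 i \omega}{\left(5 i \omega + 1\right)^{3}}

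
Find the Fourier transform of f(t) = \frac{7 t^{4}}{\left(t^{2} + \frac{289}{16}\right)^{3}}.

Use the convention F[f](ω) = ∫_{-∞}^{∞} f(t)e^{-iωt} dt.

F(ω) = \frac{7 \pi \left(289 \omega^{2} - 340 \left|{\omega}\right| + 48\right) e^{- \frac{17 \left|{\omega}\right|}{4}}}{544}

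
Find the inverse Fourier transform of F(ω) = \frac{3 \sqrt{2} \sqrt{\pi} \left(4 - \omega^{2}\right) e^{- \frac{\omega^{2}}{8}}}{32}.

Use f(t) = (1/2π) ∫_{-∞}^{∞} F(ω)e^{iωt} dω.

f(t) = 3 t^{2} e^{- 2 t^{2}}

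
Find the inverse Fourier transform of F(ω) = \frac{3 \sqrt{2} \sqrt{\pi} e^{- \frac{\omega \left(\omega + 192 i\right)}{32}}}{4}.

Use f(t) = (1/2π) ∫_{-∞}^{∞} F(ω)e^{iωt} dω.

f(t) = 3 e^{- 8 \left(t - 6\right)^{2}}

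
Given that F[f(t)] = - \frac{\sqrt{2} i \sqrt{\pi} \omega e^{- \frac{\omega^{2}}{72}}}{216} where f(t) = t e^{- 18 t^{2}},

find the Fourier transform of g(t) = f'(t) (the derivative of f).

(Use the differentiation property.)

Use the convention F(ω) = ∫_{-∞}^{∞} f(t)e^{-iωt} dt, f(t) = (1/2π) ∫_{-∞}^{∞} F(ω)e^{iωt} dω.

F[g](ω) = \frac{\sqrt{2} \sqrt{\pi} \omega^{2} e^{- \frac{\omega^{2}}{72}}}{216}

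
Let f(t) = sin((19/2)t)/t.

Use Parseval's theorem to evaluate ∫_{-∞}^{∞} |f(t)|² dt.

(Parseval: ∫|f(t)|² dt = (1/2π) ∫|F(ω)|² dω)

∫|f(t)|² dt = \frac{19 \pi}{2}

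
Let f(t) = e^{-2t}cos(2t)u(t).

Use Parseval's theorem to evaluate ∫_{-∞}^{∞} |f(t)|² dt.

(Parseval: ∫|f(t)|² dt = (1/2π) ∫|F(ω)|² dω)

∫|f(t)|² dt = \frac{3}{16}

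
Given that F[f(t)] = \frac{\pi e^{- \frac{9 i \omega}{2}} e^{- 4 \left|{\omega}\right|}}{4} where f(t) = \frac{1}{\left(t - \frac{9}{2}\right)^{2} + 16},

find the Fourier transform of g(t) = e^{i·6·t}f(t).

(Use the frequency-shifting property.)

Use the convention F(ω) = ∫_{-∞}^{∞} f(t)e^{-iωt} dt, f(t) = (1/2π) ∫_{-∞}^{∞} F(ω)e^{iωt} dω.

F[g](ω) = \frac{\pi e^{- \frac{9 i \left(\omega - 6\right)}{2} - 4 \left|{\omega - 6}\right|}}{4}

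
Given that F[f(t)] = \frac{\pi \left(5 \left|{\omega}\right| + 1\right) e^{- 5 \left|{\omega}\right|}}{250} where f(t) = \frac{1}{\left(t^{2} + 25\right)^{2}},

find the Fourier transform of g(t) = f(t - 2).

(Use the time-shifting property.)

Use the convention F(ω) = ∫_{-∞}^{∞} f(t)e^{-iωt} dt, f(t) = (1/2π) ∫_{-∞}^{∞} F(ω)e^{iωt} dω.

F[g](ω) = \frac{\pi \left(5 \left|{\omega}\right| + 1\right) e^{- 2 i \omega - 5 \left|{\omega}\right|}}{250}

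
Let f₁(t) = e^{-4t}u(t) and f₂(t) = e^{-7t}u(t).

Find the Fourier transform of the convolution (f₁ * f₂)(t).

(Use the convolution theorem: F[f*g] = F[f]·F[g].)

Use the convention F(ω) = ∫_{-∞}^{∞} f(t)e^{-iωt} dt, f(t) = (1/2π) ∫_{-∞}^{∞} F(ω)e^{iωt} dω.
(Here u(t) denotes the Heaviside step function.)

F[f₁*f₂](ω) = \frac{1}{\left(i \omega + 4\right) \left(i \omega + 7\right)}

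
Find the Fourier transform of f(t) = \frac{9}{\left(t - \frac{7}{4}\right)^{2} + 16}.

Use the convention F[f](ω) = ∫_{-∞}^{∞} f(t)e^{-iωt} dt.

F(ω) = \frac{9 \pi e^{- \frac{7 i \omega}{4} - 4 \left|{\omega}\right|}}{4}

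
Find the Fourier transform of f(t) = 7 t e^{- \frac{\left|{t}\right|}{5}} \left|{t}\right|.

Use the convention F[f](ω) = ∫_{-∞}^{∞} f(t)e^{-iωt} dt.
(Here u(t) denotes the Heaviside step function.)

F(ω) = \frac{17500 i \omega \left(25 \omega^{2} - 3\right)}{\left(25 \omega^{2} + 1\right)^{3}}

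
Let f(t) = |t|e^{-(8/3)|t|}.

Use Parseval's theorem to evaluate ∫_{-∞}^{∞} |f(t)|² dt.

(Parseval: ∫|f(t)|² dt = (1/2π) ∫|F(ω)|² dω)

∫|f(t)|² dt = \frac{27}{1024}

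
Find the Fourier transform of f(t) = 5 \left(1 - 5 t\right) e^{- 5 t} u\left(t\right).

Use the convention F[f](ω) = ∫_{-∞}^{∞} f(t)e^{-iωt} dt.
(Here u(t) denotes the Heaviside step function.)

F(ω) = \frac{5 i \omega}{- \omega^{2} + 10 i \omega + 25}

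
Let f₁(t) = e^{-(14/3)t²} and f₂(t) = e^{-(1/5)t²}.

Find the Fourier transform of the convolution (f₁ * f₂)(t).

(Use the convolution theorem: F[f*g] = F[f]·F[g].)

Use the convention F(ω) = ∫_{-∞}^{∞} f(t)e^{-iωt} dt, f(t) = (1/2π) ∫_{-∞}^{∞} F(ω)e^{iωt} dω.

F[f₁*f₂](ω) = \frac{\sqrt{210} \pi e^{- \frac{73 \omega^{2}}{56}}}{14}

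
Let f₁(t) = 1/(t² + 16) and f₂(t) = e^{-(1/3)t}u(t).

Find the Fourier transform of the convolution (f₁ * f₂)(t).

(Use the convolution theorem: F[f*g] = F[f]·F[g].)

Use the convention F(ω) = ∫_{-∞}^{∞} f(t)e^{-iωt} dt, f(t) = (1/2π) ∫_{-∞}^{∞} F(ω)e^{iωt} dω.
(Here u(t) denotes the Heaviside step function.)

F[f₁*f₂](ω) = \frac{3 \pi e^{- 4 \left|{\omega}\right|}}{4 \left(3 i \omega + 1\right)}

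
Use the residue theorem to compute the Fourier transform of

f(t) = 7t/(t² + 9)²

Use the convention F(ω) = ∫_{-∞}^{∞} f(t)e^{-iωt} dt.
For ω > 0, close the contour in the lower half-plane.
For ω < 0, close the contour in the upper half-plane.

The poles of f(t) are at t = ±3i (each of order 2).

Let g(z) = f(z)e^{-iωz}; for large |z| the factor e^{-iωz} decays in the lower half-plane when ω > 0 and in the upper half-plane when ω < 0.

Case ω > 0 (lower half-plane, clockwise contour ⇒ F(ω) = -2πi·ΣRes):
  Res_{z = - 3 i} g(z) = \frac{7 \omega e^{- 3 \omega}}{12} (pole of order 2)
  F(ω) = -2πi·ΣRes = - \frac{7 i \pi \omega e^{- 3 \omega}}{6}

Case ω < 0 (upper half-plane, counterclockwise contour ⇒ F(ω) = +2πi·ΣRes):
  Res_{z = 3 i} g(z) = - \frac{7 \omega e^{3 \omega}}{12} (pole of order 2)
  F(ω) = 2πi·ΣRes = - \frac{7 i \pi \omega e^{3 \omega}}{6}

Both cases combine into a single formula in |ω|:

F(ω) = - \frac{7 i \pi \omega e^{- 3 \left|{\omega}\right|}}{6}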